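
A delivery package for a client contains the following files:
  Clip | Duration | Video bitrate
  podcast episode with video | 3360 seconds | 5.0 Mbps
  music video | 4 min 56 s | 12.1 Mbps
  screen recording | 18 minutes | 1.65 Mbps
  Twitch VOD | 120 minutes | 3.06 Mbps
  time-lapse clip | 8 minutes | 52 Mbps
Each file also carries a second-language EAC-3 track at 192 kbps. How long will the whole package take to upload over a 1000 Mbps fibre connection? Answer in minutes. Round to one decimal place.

Audio: 192 kbps = 0.192 Mbps.
podcast episode with video: 5.192 Mbps × 3360 s = 17445.1 Mb
music video: 12.292 Mbps × 296 s = 3638.4 Mb
screen recording: 1.842 Mbps × 1080 s = 1989.4 Mb
Twitch VOD: 3.252 Mbps × 7200 s = 23414.4 Mb
time-lapse clip: 52.192 Mbps × 480 s = 25052.2 Mb
Total: 71539.5 Mb = 8942.4 MB.
At 1000 Mbps: 71539.5 / 1000 = 72 s ≈ 1.19 minutes.

1.2 minutes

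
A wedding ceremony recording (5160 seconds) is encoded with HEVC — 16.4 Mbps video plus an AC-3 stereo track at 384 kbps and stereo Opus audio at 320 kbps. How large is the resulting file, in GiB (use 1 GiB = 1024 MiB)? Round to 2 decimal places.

10.27 GiB

Audio total: 384 + 320 = 704 kbps = 0.704 Mbps.
Total bitrate: 16.4 + 0.704 = 17.104 Mbps.
Stream data: 17.104 Mbps × 5160 s = 88256.6 Mb.
88,257 Mb = 11,032,080,000 bytes ÷ 1,073,741,824 = 10.27 GiB.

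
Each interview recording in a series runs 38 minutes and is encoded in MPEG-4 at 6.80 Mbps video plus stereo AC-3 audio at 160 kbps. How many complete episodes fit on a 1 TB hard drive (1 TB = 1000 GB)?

38 min = 2280 s
Audio: 160 kbps = 0.160 Mbps.
Total bitrate: 6.960 Mbps.
Per item: 6.960 Mbps × 2280 s = 15,869 Mb = 1,984 MB.
Capacity: 1 TB = 8,000,000 Mb; 504.13 items → 504 complete.

504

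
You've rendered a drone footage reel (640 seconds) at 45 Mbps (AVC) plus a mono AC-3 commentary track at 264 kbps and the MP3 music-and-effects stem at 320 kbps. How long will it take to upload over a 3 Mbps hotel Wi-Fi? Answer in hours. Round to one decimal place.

2.7 hours

Audio total: 264 + 320 = 584 kbps = 0.584 Mbps.
Total bitrate: 45.584 Mbps.
File: 45.584 Mbps × 640 s = 29173.8 Mb.
At 3 Mbps: 29173.8 / 3 = 9724.6 s ≈ 2.7 hours.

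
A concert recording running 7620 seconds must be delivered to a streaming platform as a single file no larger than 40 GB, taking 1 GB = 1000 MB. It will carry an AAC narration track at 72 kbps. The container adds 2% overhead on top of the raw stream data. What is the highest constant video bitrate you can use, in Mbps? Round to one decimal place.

41.1 Mbps

Budget: 40 GB = 320000.0 Mb.
Stream payload after overhead: 320000.0 / 1.02 = 313725.5 Mb.
Total bitrate budget: 313725.5 Mb / 7620 s = 41.171 Mbps.
Audio: 72 kbps = 0.072 Mbps.
Video: 41.171 − 0.072 = 41.099 Mbps.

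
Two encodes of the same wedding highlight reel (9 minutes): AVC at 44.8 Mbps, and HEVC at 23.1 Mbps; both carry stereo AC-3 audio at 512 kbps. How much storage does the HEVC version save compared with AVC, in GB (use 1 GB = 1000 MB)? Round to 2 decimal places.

9 min = 540 s
Audio: 512 kbps = 0.512 Mbps.
AVC: 45.312 Mbps × 540 s = 24468.5 Mb = 3.059 GB.
HEVC: 23.612 Mbps × 540 s = 12750.5 Mb = 1.594 GB.
Saving: 3.059 − 1.594 = 1.465 GB.

1.46 GB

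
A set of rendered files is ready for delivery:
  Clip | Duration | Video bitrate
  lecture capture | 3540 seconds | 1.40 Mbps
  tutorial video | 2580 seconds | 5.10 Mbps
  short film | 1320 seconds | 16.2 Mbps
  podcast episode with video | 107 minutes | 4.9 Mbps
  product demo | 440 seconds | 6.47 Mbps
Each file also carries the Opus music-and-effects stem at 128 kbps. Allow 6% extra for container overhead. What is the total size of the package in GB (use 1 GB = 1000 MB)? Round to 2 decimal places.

Audio: 128 kbps = 0.128 Mbps.
lecture capture: 1.528 Mbps × 3540 s × 1.06 = 5733.7 Mb
tutorial video: 5.228 Mbps × 2580 s × 1.06 = 14297.5 Mb
short film: 16.328 Mbps × 1320 s × 1.06 = 22846.1 Mb
podcast episode with video: 5.028 Mbps × 6420 s × 1.06 = 34216.5 Mb
product demo: 6.598 Mbps × 440 s × 1.06 = 3077.3 Mb
Total: 80171.2 Mb = 10021.4 MB.
= 10.02 GB.

10.02 GB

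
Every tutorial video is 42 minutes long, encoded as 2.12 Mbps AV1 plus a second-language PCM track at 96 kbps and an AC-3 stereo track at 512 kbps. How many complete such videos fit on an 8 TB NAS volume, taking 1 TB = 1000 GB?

9309

42 min = 2520 s
Audio total: 96 + 512 = 608 kbps = 0.608 Mbps.
Total bitrate: 2.728 Mbps.
Per item: 2.728 Mbps × 2520 s = 6,875 Mb = 859.3 MB.
Capacity: 8 TB = 64,000,000 Mb; 9309.69 items → 9309 complete.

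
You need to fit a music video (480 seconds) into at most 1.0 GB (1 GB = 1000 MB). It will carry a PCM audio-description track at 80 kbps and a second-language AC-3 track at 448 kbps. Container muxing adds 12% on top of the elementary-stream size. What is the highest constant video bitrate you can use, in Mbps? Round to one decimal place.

14.4 Mbps

Budget: 1.0 GB = 8000.0 Mb.
Stream payload after overhead: 8000.0 / 1.12 = 7142.9 Mb.
Total bitrate budget: 7142.9 Mb / 480 s = 14.881 Mbps.
Audio total: 80 + 448 = 528 kbps = 0.528 Mbps.
Video: 14.881 − 0.528 = 14.353 Mbps.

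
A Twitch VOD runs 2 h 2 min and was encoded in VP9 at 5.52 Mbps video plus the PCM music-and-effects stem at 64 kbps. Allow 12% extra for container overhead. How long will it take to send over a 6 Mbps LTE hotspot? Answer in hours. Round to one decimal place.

2.1 hours

2 h 2 min = 122 min = 7320 s
Audio: 64 kbps = 0.064 Mbps.
Total bitrate: 5.584 Mbps.
File: 5.584 Mbps × 7320 s = 40874.9 Mb.
With 12% container overhead: ×1.12. → 45779.9 Mb.
At 6 Mbps: 45779.9 / 6 = 7630.0 s ≈ 2.12 hours.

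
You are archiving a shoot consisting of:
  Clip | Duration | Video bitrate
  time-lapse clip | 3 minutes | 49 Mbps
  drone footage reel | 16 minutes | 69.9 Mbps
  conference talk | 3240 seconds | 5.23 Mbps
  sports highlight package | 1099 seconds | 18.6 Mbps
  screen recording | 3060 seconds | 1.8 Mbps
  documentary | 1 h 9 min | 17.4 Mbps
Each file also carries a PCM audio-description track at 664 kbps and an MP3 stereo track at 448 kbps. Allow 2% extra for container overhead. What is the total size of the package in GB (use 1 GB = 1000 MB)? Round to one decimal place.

Audio total: 664 + 448 = 1112 kbps = 1.112 Mbps.
time-lapse clip: 50.112 Mbps × 180 s × 1.02 = 9200.6 Mb
drone footage reel: 71.012 Mbps × 960 s × 1.02 = 69535.0 Mb
conference talk: 6.342 Mbps × 3240 s × 1.02 = 20959.0 Mb
sports highlight package: 19.712 Mbps × 1099 s × 1.02 = 22096.8 Mb
screen recording: 2.912 Mbps × 3060 s × 1.02 = 9088.9 Mb
documentary: 18.512 Mbps × 4140 s × 1.02 = 78172.5 Mb
Total: 209052.7 Mb = 26131.6 MB.
= 26.13 GB.

26.1 GB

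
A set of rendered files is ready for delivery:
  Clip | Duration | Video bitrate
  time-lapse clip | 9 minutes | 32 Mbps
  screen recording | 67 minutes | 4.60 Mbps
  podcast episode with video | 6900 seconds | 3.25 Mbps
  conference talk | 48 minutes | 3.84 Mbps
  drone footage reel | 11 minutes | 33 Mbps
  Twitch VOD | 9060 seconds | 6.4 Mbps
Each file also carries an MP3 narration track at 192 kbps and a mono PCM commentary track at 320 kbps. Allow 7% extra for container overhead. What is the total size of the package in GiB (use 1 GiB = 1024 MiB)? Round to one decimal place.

Audio total: 192 + 320 = 512 kbps = 0.512 Mbps.
time-lapse clip: 32.512 Mbps × 540 s × 1.07 = 18785.4 Mb
screen recording: 5.112 Mbps × 4020 s × 1.07 = 21988.8 Mb
podcast episode with video: 3.762 Mbps × 6900 s × 1.07 = 27774.8 Mb
conference talk: 4.352 Mbps × 2880 s × 1.07 = 13411.1 Mb
drone footage reel: 33.512 Mbps × 660 s × 1.07 = 23666.2 Mb
Twitch VOD: 6.912 Mbps × 9060 s × 1.07 = 67006.3 Mb
Total: 172632.6 Mb = 21579.1 MB.
= 20.10 GiB.

20.1 GiB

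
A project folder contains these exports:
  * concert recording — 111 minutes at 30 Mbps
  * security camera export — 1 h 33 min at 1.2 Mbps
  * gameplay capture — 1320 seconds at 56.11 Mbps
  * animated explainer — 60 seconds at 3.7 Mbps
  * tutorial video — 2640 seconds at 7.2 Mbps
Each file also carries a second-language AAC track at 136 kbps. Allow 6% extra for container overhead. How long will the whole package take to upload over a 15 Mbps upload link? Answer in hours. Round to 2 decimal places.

5.93 hours

Audio: 136 kbps = 0.136 Mbps.
concert recording: 30.136 Mbps × 6660 s × 1.06 = 212748.1 Mb
security camera export: 1.336 Mbps × 5580 s × 1.06 = 7902.2 Mb
gameplay capture: 56.246 Mbps × 1320 s × 1.06 = 78699.4 Mb
animated explainer: 3.836 Mbps × 60 s × 1.06 = 244.0 Mb
tutorial video: 7.336 Mbps × 2640 s × 1.06 = 20529.1 Mb
Total: 320122.7 Mb = 40015.3 MB.
At 15 Mbps: 320122.7 / 15 = 21342 s ≈ 5.93 hours.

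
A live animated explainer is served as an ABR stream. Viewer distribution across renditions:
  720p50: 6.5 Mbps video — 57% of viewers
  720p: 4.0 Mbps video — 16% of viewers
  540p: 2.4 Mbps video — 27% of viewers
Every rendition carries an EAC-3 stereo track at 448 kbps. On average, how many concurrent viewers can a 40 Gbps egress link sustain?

Audio: 448 kbps = 0.448 Mbps.
Average per-viewer bitrate: 0.57×6.948 + 0.16×4.448 + 0.27×2.848 = 5.441 Mbps.
40 Gbps = 40,000 Mbps; 40,000 / 5.441 = 7351.59 → 7351.

7351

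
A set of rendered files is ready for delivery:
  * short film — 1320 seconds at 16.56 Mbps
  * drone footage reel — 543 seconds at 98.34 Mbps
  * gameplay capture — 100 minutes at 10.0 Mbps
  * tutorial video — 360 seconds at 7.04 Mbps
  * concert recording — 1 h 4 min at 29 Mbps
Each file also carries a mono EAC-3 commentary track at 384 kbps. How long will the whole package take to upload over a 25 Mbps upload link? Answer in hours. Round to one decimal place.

2.8 hours

Audio: 384 kbps = 0.384 Mbps.
short film: 16.944 Mbps × 1320 s = 22366.1 Mb
drone footage reel: 98.724 Mbps × 543 s = 53607.1 Mb
gameplay capture: 10.384 Mbps × 6000 s = 62304.0 Mb
tutorial video: 7.424 Mbps × 360 s = 2672.6 Mb
concert recording: 29.384 Mbps × 3840 s = 112834.6 Mb
Total: 253784.4 Mb = 31723.1 MB.
At 25 Mbps: 253784.4 / 25 = 10151 s ≈ 2.82 hours.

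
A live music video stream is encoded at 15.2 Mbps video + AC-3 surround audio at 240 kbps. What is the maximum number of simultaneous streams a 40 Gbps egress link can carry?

2590

Audio: 240 kbps = 0.240 Mbps.
Per-viewer media rate: 15.440 Mbps.
40 Gbps = 40,000 Mbps; 40,000 / 15.440 = 2590.67 → 2590 viewers.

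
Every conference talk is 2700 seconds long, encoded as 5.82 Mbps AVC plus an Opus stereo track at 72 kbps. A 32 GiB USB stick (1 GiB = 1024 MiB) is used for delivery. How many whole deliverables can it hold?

17

Audio: 72 kbps = 0.072 Mbps.
Total bitrate: 5.892 Mbps.
Per item: 5.892 Mbps × 2700 s = 15,908 Mb = 1,989 MB.
Capacity: 32 GiB = 274,878 Mb; 17.28 items → 17 complete.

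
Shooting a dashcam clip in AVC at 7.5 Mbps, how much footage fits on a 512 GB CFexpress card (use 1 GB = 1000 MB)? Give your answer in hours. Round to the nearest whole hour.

Capacity: 512 GB = 4,096,000 Mb.
Recording time: 4,096,000 / 7.500 = 546,133 s ≈ 152 hours.

152 hours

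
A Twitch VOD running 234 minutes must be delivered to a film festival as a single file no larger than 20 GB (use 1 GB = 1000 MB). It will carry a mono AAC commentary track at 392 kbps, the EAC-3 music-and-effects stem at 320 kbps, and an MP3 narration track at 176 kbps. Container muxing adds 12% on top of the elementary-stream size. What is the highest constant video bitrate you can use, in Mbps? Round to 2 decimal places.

9.29 Mbps

Budget: 20 GB = 160000.0 Mb.
Stream payload after overhead: 160000.0 / 1.12 = 142857.1 Mb.
234 min = 14040 s
Total bitrate budget: 142857.1 Mb / 14040 s = 10.175 Mbps.
Audio total: 392 + 320 + 176 = 888 kbps = 0.888 Mbps.
Video: 10.175 − 0.888 = 9.287 Mbps.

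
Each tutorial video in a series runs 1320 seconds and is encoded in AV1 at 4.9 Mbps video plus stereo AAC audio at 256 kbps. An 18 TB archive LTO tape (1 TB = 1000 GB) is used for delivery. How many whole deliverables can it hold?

Audio: 256 kbps = 0.256 Mbps.
Total bitrate: 5.156 Mbps.
Per item: 5.156 Mbps × 1320 s = 6,806 Mb = 850.7 MB.
Capacity: 18 TB = 144,000,000 Mb; 21158.05 items → 21158 complete.

21158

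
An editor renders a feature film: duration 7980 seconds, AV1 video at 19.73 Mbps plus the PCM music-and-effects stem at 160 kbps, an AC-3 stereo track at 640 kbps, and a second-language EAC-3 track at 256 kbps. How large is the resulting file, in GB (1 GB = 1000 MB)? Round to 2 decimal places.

20.73 GB

Audio total: 160 + 640 + 256 = 1056 kbps = 1.056 Mbps.
Total bitrate: 19.73 + 1.056 = 20.786 Mbps.
Stream data: 20.786 Mbps × 7980 s = 165872.3 Mb.
165,872 Mb ÷ 8 = 20,734 MB → 20.73 GB.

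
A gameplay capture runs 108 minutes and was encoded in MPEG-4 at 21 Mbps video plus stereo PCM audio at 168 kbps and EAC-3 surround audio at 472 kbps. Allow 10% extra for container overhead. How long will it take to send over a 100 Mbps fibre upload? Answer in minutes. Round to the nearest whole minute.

108 min = 6480 s
Audio total: 168 + 472 = 640 kbps = 0.640 Mbps.
Total bitrate: 21.640 Mbps.
File: 21.640 Mbps × 6480 s = 140227.2 Mb.
With 10% container overhead: ×1.10. → 154249.9 Mb.
At 100 Mbps: 154249.9 / 100 = 1542.5 s ≈ 25.7 minutes.

26 minutes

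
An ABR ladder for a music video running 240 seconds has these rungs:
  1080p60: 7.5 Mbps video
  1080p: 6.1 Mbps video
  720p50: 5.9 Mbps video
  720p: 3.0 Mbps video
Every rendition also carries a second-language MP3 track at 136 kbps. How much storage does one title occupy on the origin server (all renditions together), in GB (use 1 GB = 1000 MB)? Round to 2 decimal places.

Audio: 136 kbps = 0.136 Mbps.
Sum of rendition bitrates: (7.5+0.136) + (6.1+0.136) + (5.9+0.136) + (3.0+0.136) = 23.044 Mbps.
× 240 s = 5,531 Mb = 691.3 MB = 0.6913 GB.

0.69 GB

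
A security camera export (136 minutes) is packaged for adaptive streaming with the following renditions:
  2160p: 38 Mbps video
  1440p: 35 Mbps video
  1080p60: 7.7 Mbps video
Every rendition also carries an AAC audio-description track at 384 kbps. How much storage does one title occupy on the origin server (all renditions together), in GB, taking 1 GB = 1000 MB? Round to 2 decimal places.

136 min = 8160 s
Audio: 384 kbps = 0.384 Mbps.
Sum of rendition bitrates: (38+0.384) + (35+0.384) + (7.7+0.384) = 81.852 Mbps.
× 8160 s = 667,912 Mb = 83,489 MB = 83.49 GB.

83.49 GB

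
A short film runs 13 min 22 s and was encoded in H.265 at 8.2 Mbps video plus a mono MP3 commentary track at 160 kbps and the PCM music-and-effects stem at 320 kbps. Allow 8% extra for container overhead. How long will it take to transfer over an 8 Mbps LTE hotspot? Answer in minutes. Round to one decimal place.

13 min 22 s = 802 s
Audio total: 160 + 320 = 480 kbps = 0.480 Mbps.
Total bitrate: 8.680 Mbps.
File: 8.680 Mbps × 802 s = 6961.4 Mb.
With 8% container overhead: ×1.08. → 7518.3 Mb.
At 8 Mbps: 7518.3 / 8 = 939.8 s ≈ 15.7 minutes.

15.7 minutes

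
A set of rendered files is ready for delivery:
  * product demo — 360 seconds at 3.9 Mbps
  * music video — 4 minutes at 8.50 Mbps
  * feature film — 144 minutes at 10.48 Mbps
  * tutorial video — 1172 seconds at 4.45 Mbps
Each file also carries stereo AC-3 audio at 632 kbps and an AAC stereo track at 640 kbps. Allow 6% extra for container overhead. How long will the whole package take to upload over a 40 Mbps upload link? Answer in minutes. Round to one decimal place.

49.7 minutes

Audio total: 632 + 640 = 1272 kbps = 1.272 Mbps.
product demo: 5.172 Mbps × 360 s × 1.06 = 1973.6 Mb
music video: 9.772 Mbps × 240 s × 1.06 = 2486.0 Mb
feature film: 11.752 Mbps × 8640 s × 1.06 = 107629.5 Mb
tutorial video: 5.722 Mbps × 1172 s × 1.06 = 7108.6 Mb
Total: 119197.7 Mb = 14899.7 MB.
At 40 Mbps: 119197.7 / 40 = 2980 s ≈ 49.7 minutes.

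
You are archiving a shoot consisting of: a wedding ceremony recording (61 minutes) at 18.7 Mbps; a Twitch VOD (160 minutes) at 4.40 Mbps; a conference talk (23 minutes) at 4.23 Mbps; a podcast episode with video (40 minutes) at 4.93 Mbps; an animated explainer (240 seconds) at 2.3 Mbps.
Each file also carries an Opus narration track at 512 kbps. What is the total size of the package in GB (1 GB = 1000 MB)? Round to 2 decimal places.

Audio: 512 kbps = 0.512 Mbps.
wedding ceremony recording: 19.212 Mbps × 3660 s = 70315.9 Mb
Twitch VOD: 4.912 Mbps × 9600 s = 47155.2 Mb
conference talk: 4.742 Mbps × 1380 s = 6544.0 Mb
podcast episode with video: 5.442 Mbps × 2400 s = 13060.8 Mb
animated explainer: 2.812 Mbps × 240 s = 674.9 Mb
Total: 137750.8 Mb = 17218.8 MB.
= 17.22 GB.

17.22 GB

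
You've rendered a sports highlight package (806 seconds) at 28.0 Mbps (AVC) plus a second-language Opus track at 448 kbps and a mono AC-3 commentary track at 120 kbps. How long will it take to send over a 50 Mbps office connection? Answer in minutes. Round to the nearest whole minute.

Audio total: 448 + 120 = 568 kbps = 0.568 Mbps.
Total bitrate: 28.568 Mbps.
File: 28.568 Mbps × 806 s = 23025.8 Mb.
At 50 Mbps: 23025.8 / 50 = 460.5 s ≈ 7.68 minutes.

8 minutes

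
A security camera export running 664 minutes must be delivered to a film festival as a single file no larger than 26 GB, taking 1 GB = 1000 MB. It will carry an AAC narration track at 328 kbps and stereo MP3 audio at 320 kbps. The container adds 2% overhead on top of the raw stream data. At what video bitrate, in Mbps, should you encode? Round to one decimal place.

4.5 Mbps

Budget: 26 GB = 208000.0 Mb.
Stream payload after overhead: 208000.0 / 1.02 = 203921.6 Mb.
664 min = 39840 s
Total bitrate budget: 203921.6 Mb / 39840 s = 5.119 Mbps.
Audio total: 328 + 320 = 648 kbps = 0.648 Mbps.
Video: 5.119 − 0.648 = 4.471 Mbps.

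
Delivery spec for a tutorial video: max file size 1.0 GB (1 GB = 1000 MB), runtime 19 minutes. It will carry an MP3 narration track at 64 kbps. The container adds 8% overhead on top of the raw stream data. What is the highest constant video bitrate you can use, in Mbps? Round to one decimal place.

Budget: 1.0 GB = 8000.0 Mb.
Stream payload after overhead: 8000.0 / 1.08 = 7407.4 Mb.
19 min = 1140 s
Total bitrate budget: 7407.4 Mb / 1140 s = 6.498 Mbps.
Audio: 64 kbps = 0.064 Mbps.
Video: 6.498 − 0.064 = 6.434 Mbps.

6.4 Mbps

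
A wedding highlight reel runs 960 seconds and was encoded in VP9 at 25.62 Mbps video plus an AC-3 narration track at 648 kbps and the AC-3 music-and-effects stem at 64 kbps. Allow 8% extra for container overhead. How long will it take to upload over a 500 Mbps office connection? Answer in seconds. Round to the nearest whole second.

55 seconds

Audio total: 648 + 64 = 712 kbps = 0.712 Mbps.
Total bitrate: 26.332 Mbps.
File: 26.332 Mbps × 960 s = 25278.7 Mb.
With 8% container overhead: ×1.08. → 27301.0 Mb.
At 500 Mbps: 27301.0 / 500 = 54.6 s ≈ 54.6 seconds.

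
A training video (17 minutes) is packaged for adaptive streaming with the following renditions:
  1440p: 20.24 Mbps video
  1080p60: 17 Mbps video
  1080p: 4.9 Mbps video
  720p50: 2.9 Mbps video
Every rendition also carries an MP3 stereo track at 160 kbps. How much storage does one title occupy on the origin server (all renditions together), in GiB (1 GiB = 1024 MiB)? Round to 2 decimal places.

17 min = 1020 s
Audio: 160 kbps = 0.160 Mbps.
Sum of rendition bitrates: (20.24+0.160) + (17+0.160) + (4.9+0.160) + (2.9+0.160) = 45.680 Mbps.
× 1020 s = 46,594 Mb = 5,824 MB = 5.424 GiB.

5.42 GiB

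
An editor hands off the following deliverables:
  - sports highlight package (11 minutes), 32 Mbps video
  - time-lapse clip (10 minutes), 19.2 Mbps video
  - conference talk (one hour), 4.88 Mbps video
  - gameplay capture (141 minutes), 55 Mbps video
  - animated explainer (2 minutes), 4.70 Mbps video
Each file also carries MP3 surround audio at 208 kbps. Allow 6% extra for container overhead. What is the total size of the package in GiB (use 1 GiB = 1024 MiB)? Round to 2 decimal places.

64.03 GiB

Audio: 208 kbps = 0.208 Mbps.
sports highlight package: 32.208 Mbps × 660 s × 1.06 = 22532.7 Mb
time-lapse clip: 19.408 Mbps × 600 s × 1.06 = 12343.5 Mb
conference talk: 5.088 Mbps × 3600 s × 1.06 = 19415.8 Mb
gameplay capture: 55.208 Mbps × 8460 s × 1.06 = 495083.3 Mb
animated explainer: 4.908 Mbps × 120 s × 1.06 = 624.3 Mb
Total: 549999.6 Mb = 68749.9 MB.
= 64.03 GiB.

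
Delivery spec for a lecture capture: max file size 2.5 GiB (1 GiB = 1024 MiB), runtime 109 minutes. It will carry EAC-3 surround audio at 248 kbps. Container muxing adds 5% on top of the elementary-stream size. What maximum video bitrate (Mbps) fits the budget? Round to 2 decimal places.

Budget: 2.5 GiB = 21474.8 Mb.
Stream payload after overhead: 21474.8 / 1.05 = 20452.2 Mb.
109 min = 6540 s
Total bitrate budget: 20452.2 Mb / 6540 s = 3.127 Mbps.
Audio: 248 kbps = 0.248 Mbps.
Video: 3.127 − 0.248 = 2.879 Mbps.

2.88 Mbps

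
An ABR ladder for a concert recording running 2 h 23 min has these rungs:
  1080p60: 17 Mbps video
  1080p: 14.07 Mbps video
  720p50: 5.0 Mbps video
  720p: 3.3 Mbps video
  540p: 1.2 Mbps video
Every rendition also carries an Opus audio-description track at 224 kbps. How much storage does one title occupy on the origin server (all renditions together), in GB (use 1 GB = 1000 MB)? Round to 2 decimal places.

2 h 23 min = 143 min = 8580 s
Audio: 224 kbps = 0.224 Mbps.
Sum of rendition bitrates: (17+0.224) + (14.07+0.224) + (5.0+0.224) + (3.3+0.224) + (1.2+0.224) = 41.690 Mbps.
× 8580 s = 357,700 Mb = 44,713 MB = 44.71 GB.

44.71 GB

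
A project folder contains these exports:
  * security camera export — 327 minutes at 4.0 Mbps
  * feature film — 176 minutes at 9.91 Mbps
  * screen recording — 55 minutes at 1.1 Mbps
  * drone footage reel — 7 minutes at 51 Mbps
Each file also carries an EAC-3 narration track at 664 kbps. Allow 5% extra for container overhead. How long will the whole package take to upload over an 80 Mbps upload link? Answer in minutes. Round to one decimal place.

Audio: 664 kbps = 0.664 Mbps.
security camera export: 4.664 Mbps × 19620 s × 1.05 = 96083.1 Mb
feature film: 10.574 Mbps × 10560 s × 1.05 = 117244.5 Mb
screen recording: 1.764 Mbps × 3300 s × 1.05 = 6112.3 Mb
drone footage reel: 51.664 Mbps × 420 s × 1.05 = 22783.8 Mb
Total: 242223.7 Mb = 30278.0 MB.
At 80 Mbps: 242223.7 / 80 = 3028 s ≈ 50.5 minutes.

50.5 minutes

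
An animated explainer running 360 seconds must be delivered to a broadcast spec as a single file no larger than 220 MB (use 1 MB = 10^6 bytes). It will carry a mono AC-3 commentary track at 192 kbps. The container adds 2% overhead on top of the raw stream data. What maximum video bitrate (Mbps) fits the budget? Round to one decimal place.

4.6 Mbps

Budget: 220 MB = 1760.0 Mb.
Stream payload after overhead: 1760.0 / 1.02 = 1725.5 Mb.
Total bitrate budget: 1725.5 Mb / 360 s = 4.793 Mbps.
Audio: 192 kbps = 0.192 Mbps.
Video: 4.793 − 0.192 = 4.601 Mbps.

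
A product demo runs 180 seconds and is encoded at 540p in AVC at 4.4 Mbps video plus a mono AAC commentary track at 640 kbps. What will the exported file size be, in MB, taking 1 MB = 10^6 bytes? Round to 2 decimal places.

Audio: 640 kbps = 0.640 Mbps.
Total bitrate: 4.4 + 0.640 = 5.040 Mbps.
Stream data: 5.040 Mbps × 180 s = 907.2 Mb.
907.2 Mb ÷ 8 = 113.4 MB → 113.4 MB.

113.40 MB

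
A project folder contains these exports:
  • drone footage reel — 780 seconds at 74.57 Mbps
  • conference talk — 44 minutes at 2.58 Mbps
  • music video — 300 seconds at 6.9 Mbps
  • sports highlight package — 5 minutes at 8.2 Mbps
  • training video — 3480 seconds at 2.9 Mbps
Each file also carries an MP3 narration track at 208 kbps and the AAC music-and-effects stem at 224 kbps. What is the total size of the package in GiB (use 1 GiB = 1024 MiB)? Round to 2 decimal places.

Audio total: 208 + 224 = 432 kbps = 0.432 Mbps.
drone footage reel: 75.002 Mbps × 780 s = 58501.6 Mb
conference talk: 3.012 Mbps × 2640 s = 7951.7 Mb
music video: 7.332 Mbps × 300 s = 2199.6 Mb
sports highlight package: 8.632 Mbps × 300 s = 2589.6 Mb
training video: 3.332 Mbps × 3480 s = 11595.4 Mb
Total: 82837.8 Mb = 10354.7 MB.
= 9.644 GiB.

9.64 GiB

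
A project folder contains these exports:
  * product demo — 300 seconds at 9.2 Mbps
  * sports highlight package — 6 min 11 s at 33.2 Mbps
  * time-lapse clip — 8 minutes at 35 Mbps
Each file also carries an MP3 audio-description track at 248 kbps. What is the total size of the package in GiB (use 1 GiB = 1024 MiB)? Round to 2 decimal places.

3.74 GiB

Audio: 248 kbps = 0.248 Mbps.
product demo: 9.448 Mbps × 300 s = 2834.4 Mb
sports highlight package: 33.448 Mbps × 371 s = 12409.2 Mb
time-lapse clip: 35.248 Mbps × 480 s = 16919.0 Mb
Total: 32162.6 Mb = 4020.3 MB.
= 3.744 GiB.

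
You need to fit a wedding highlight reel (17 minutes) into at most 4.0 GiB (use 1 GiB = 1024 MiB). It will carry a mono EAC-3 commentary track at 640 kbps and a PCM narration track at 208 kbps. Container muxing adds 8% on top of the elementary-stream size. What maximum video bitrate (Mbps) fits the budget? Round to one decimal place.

Budget: 4.0 GiB = 34359.7 Mb.
Stream payload after overhead: 34359.7 / 1.08 = 31814.6 Mb.
17 min = 1020 s
Total bitrate budget: 31814.6 Mb / 1020 s = 31.191 Mbps.
Audio total: 640 + 208 = 848 kbps = 0.848 Mbps.
Video: 31.191 − 0.848 = 30.343 Mbps.

30.3 Mbps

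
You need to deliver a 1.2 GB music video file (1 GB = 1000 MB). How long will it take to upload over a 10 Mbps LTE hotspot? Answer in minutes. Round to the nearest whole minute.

File: 1.2 GB = 9600.0 Mb.
At 10 Mbps: 9600.0 / 10 = 960.0 s ≈ 16 minutes.

16 minutes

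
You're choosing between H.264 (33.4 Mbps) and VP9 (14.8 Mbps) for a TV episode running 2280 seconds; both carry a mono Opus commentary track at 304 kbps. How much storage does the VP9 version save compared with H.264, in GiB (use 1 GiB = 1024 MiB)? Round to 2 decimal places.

4.94 GiB

Audio: 304 kbps = 0.304 Mbps.
H.264: 33.704 Mbps × 2280 s = 76845.1 Mb = 8.946 GiB.
VP9: 15.104 Mbps × 2280 s = 34437.1 Mb = 4.009 GiB.
Saving: 8.946 − 4.009 = 4.937 GiB.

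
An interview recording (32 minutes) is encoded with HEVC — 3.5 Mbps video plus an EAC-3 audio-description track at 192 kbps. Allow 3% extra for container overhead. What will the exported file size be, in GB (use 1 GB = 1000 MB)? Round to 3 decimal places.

32 min = 1920 s
Audio: 192 kbps = 0.192 Mbps.
Total bitrate: 3.5 + 0.192 = 3.692 Mbps.
Stream data: 3.692 Mbps × 1920 s = 7088.6 Mb.
With 3% container overhead: ×1.03.
7,301 Mb ÷ 8 = 912.7 MB → 0.9127 GB.

0.913 GB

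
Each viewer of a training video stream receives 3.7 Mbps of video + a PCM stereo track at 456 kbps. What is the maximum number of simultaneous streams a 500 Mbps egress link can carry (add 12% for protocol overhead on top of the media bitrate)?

Audio: 456 kbps = 0.456 Mbps.
Per-viewer media rate: 4.156 Mbps.
On the wire with 12% overhead: 4.655 Mbps.
500 Mbps = 500.0 Mbps; 500.0 / 4.655 = 107.42 → 107 viewers.

107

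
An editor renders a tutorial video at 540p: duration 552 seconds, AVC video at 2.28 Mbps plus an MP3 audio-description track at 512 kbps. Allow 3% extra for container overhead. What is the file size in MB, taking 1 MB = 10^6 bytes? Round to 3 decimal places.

Audio: 512 kbps = 0.512 Mbps.
Total bitrate: 2.28 + 0.512 = 2.792 Mbps.
Stream data: 2.792 Mbps × 552 s = 1541.2 Mb.
With 3% container overhead: ×1.03.
1,587 Mb ÷ 8 = 198.4 MB → 198.4 MB.

198.427 MB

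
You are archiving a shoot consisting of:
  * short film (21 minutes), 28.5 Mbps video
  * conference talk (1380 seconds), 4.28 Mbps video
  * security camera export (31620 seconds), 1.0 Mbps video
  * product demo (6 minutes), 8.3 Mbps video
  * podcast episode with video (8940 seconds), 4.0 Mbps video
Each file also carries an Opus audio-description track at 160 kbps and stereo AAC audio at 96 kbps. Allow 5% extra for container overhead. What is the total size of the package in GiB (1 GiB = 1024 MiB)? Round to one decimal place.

15.1 GiB

Audio total: 160 + 96 = 256 kbps = 0.256 Mbps.
short film: 28.756 Mbps × 1260 s × 1.05 = 38044.2 Mb
conference talk: 4.536 Mbps × 1380 s × 1.05 = 6572.7 Mb
security camera export: 1.256 Mbps × 31620 s × 1.05 = 41700.5 Mb
product demo: 8.556 Mbps × 360 s × 1.05 = 3234.2 Mb
podcast episode with video: 4.256 Mbps × 8940 s × 1.05 = 39951.1 Mb
Total: 129502.5 Mb = 16187.8 MB.
= 15.08 GiB.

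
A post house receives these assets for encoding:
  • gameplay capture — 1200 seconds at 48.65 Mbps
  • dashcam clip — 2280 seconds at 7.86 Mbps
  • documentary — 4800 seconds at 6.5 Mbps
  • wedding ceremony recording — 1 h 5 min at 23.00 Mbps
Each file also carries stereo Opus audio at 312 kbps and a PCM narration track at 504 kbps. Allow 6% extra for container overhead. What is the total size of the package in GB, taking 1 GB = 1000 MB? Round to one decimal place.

Audio total: 312 + 504 = 816 kbps = 0.816 Mbps.
gameplay capture: 49.466 Mbps × 1200 s × 1.06 = 62920.8 Mb
dashcam clip: 8.676 Mbps × 2280 s × 1.06 = 20968.2 Mb
documentary: 7.316 Mbps × 4800 s × 1.06 = 37223.8 Mb
wedding ceremony recording: 23.816 Mbps × 3900 s × 1.06 = 98455.3 Mb
Total: 219568.1 Mb = 27446.0 MB.
= 27.45 GB.

27.4 GB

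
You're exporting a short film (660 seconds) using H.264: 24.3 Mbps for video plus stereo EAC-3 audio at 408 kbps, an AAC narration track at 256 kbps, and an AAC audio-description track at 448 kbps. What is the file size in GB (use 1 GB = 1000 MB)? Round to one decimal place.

2.1 GB

Audio total: 408 + 256 + 448 = 1112 kbps = 1.112 Mbps.
Total bitrate: 24.3 + 1.112 = 25.412 Mbps.
Stream data: 25.412 Mbps × 660 s = 16771.9 Mb.
16,772 Mb ÷ 8 = 2,096 MB → 2.096 GB.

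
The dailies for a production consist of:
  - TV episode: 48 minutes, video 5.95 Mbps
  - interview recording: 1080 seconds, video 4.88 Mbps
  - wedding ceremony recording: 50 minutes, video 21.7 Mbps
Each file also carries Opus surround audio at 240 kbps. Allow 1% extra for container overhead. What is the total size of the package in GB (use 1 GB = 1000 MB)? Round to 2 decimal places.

11.26 GB

Audio: 240 kbps = 0.240 Mbps.
TV episode: 6.190 Mbps × 2880 s × 1.01 = 18005.5 Mb
interview recording: 5.120 Mbps × 1080 s × 1.01 = 5584.9 Mb
wedding ceremony recording: 21.940 Mbps × 3000 s × 1.01 = 66478.2 Mb
Total: 90068.6 Mb = 11258.6 MB.
= 11.26 GB.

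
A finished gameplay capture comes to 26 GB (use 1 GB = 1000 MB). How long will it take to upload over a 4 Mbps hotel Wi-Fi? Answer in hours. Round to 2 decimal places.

14.44 hours

File: 26 GB = 208000.0 Mb.
At 4 Mbps: 208000.0 / 4 = 52000.0 s ≈ 14.4 hours.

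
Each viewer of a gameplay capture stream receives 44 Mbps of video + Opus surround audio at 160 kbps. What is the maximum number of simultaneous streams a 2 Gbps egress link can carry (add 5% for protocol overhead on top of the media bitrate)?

43

Audio: 160 kbps = 0.160 Mbps.
Per-viewer media rate: 44.160 Mbps.
On the wire with 5% overhead: 46.368 Mbps.
2 Gbps = 2,000 Mbps; 2,000 / 46.368 = 43.13 → 43 viewers.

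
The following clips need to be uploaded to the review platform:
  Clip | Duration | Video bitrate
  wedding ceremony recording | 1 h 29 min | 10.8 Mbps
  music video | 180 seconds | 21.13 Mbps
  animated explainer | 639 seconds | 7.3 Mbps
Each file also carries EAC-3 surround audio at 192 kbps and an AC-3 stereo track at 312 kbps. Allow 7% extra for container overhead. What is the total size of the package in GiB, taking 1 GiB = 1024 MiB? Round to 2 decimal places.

Audio total: 192 + 312 = 504 kbps = 0.504 Mbps.
wedding ceremony recording: 11.304 Mbps × 5340 s × 1.07 = 64588.8 Mb
music video: 21.634 Mbps × 180 s × 1.07 = 4166.7 Mb
animated explainer: 7.804 Mbps × 639 s × 1.07 = 5335.8 Mb
Total: 74091.3 Mb = 9261.4 MB.
= 8.625 GiB.

8.63 GiB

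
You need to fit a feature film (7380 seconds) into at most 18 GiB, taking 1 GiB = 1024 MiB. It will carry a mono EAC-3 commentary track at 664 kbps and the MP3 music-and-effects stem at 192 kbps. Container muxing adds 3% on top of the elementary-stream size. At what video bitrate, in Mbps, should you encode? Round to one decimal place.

Budget: 18 GiB = 154618.8 Mb.
Stream payload after overhead: 154618.8 / 1.03 = 150115.4 Mb.
Total bitrate budget: 150115.4 Mb / 7380 s = 20.341 Mbps.
Audio total: 664 + 192 = 856 kbps = 0.856 Mbps.
Video: 20.341 − 0.856 = 19.485 Mbps.

19.5 Mbps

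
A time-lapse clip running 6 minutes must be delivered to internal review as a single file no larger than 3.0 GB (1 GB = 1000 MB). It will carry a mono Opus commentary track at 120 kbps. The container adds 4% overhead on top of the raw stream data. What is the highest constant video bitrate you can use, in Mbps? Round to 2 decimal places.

63.98 Mbps

Budget: 3.0 GB = 24000.0 Mb.
Stream payload after overhead: 24000.0 / 1.04 = 23076.9 Mb.
6 min = 360 s
Total bitrate budget: 23076.9 Mb / 360 s = 64.103 Mbps.
Audio: 120 kbps = 0.120 Mbps.
Video: 64.103 − 0.120 = 63.983 Mbps.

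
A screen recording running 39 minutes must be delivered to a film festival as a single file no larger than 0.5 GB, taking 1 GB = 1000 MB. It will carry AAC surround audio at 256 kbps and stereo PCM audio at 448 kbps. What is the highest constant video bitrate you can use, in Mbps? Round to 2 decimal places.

Budget: 0.5 GB = 4000.0 Mb.
39 min = 2340 s
Total bitrate budget: 4000.0 Mb / 2340 s = 1.709 Mbps.
Audio total: 256 + 448 = 704 kbps = 0.704 Mbps.
Video: 1.709 − 0.704 = 1.005 Mbps.

1.01 Mbps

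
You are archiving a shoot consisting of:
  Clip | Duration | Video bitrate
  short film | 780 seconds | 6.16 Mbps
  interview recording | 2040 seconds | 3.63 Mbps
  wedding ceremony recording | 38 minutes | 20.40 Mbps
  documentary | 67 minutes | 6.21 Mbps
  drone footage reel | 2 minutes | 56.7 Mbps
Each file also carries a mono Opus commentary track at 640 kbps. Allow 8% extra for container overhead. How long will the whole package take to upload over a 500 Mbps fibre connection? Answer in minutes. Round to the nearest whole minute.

3 minutes

Audio: 640 kbps = 0.640 Mbps.
short film: 6.800 Mbps × 780 s × 1.08 = 5728.3 Mb
interview recording: 4.270 Mbps × 2040 s × 1.08 = 9407.7 Mb
wedding ceremony recording: 21.040 Mbps × 2280 s × 1.08 = 51808.9 Mb
documentary: 6.850 Mbps × 4020 s × 1.08 = 29740.0 Mb
drone footage reel: 57.340 Mbps × 120 s × 1.08 = 7431.3 Mb
Total: 104116.1 Mb = 13014.5 MB.
At 500 Mbps: 104116.1 / 500 = 208 s ≈ 3.47 minutes.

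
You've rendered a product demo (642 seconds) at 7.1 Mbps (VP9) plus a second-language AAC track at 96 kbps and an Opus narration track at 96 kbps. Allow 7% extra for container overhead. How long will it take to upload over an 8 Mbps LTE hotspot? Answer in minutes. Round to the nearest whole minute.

10 minutes

Audio total: 96 + 96 = 192 kbps = 0.192 Mbps.
Total bitrate: 7.292 Mbps.
File: 7.292 Mbps × 642 s = 4681.5 Mb.
With 7% container overhead: ×1.07. → 5009.2 Mb.
At 8 Mbps: 5009.2 / 8 = 626.1 s ≈ 10.4 minutes.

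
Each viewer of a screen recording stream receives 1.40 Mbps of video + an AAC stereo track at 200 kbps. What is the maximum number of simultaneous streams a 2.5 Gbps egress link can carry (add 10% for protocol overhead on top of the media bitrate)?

1420

Audio: 200 kbps = 0.200 Mbps.
Per-viewer media rate: 1.600 Mbps.
On the wire with 10% overhead: 1.760 Mbps.
2.5 Gbps = 2,500 Mbps; 2,500 / 1.760 = 1420.45 → 1420 viewers.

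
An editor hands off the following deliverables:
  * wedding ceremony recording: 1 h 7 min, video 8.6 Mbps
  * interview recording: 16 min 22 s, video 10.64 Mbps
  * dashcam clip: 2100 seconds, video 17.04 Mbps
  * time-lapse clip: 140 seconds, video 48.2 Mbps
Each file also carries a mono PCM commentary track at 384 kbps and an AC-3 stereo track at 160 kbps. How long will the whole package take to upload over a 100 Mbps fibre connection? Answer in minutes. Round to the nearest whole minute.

Audio total: 384 + 160 = 544 kbps = 0.544 Mbps.
wedding ceremony recording: 9.144 Mbps × 4020 s = 36758.9 Mb
interview recording: 11.184 Mbps × 982 s = 10982.7 Mb
dashcam clip: 17.584 Mbps × 2100 s = 36926.4 Mb
time-lapse clip: 48.744 Mbps × 140 s = 6824.2 Mb
Total: 91492.1 Mb = 11436.5 MB.
At 100 Mbps: 91492.1 / 100 = 915 s ≈ 15.2 minutes.

15 minutes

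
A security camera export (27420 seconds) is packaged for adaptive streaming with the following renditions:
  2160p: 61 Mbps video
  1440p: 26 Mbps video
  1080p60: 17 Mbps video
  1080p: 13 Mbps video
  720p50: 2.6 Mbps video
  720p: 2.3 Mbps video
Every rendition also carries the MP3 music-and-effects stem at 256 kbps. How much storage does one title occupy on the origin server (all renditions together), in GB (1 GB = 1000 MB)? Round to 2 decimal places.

423.08 GB

Audio: 256 kbps = 0.256 Mbps.
Sum of rendition bitrates: (61+0.256) + (26+0.256) + (17+0.256) + (13+0.256) + (2.6+0.256) + (2.3+0.256) = 123.436 Mbps.
× 27420 s = 3,384,615 Mb = 423,077 MB = 423.1 GB.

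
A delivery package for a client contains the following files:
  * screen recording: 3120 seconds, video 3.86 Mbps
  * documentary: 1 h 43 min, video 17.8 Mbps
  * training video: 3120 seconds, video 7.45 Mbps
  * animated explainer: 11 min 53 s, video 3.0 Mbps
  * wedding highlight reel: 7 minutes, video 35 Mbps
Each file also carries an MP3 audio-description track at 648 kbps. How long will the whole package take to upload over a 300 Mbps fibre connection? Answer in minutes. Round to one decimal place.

9.5 minutes

Audio: 648 kbps = 0.648 Mbps.
screen recording: 4.508 Mbps × 3120 s = 14065.0 Mb
documentary: 18.448 Mbps × 6180 s = 114008.6 Mb
training video: 8.098 Mbps × 3120 s = 25265.8 Mb
animated explainer: 3.648 Mbps × 713 s = 2601.0 Mb
wedding highlight reel: 35.648 Mbps × 420 s = 14972.2 Mb
Total: 170912.5 Mb = 21364.1 MB.
At 300 Mbps: 170912.5 / 300 = 570 s ≈ 9.5 minutes.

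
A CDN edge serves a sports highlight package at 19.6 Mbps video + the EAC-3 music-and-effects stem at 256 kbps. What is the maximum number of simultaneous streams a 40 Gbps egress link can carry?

2014

Audio: 256 kbps = 0.256 Mbps.
Per-viewer media rate: 19.856 Mbps.
40 Gbps = 40,000 Mbps; 40,000 / 19.856 = 2014.50 → 2014 viewers.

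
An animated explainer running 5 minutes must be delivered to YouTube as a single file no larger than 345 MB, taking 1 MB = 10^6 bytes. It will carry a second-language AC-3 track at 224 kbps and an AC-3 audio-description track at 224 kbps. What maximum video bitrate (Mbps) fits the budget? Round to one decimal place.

Budget: 345 MB = 2760.0 Mb.
5 min = 300 s
Total bitrate budget: 2760.0 Mb / 300 s = 9.200 Mbps.
Audio total: 224 + 224 = 448 kbps = 0.448 Mbps.
Video: 9.200 − 0.448 = 8.752 Mbps.

8.8 Mbps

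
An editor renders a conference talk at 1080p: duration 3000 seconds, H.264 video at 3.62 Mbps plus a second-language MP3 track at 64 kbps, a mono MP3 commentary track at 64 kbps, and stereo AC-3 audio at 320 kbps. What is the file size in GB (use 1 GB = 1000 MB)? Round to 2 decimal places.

Audio total: 64 + 64 + 320 = 448 kbps = 0.448 Mbps.
Total bitrate: 3.62 + 0.448 = 4.068 Mbps.
Stream data: 4.068 Mbps × 3000 s = 12204.0 Mb.
12,204 Mb ÷ 8 = 1,526 MB → 1.526 GB.

1.53 GB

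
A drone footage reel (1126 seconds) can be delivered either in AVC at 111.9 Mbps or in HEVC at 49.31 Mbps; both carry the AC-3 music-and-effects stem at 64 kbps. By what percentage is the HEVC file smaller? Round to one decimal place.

Audio: 64 kbps = 0.064 Mbps.
AVC: 111.964 Mbps × 1126 s = 126071.5 Mb = 15.759 GB.
HEVC: 49.374 Mbps × 1126 s = 55595.1 Mb = 6.949 GB.
Reduction: (1 − 6.949/15.759) × 100 = 55.90%.

55.9%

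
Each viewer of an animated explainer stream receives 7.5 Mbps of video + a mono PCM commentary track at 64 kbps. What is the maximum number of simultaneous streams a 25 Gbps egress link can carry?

Audio: 64 kbps = 0.064 Mbps.
Per-viewer media rate: 7.564 Mbps.
25 Gbps = 25,000 Mbps; 25,000 / 7.564 = 3305.13 → 3305 viewers.

3305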